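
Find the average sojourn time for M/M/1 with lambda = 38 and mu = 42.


W = 1/(mu - lambda) = 1/(42 - 38) = 0.25 hours

0.25 hours


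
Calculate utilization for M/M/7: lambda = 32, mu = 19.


rho = lambda/(c*mu) = 32/(7*19) = 0.2406

0.2406


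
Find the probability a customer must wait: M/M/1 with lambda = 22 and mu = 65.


P(wait) = rho = lambda/mu = 22/65 = 0.3385

0.3385


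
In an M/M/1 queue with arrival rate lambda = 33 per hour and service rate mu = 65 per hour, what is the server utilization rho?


rho = lambda/mu = 33/65 = 0.5077

0.5077


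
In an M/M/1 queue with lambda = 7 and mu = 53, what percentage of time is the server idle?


Idle fraction = (1 - rho) * 100 = (1 - 7/53) * 100 = 86.8%

86.8%


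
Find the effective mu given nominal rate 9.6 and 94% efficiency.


Effective rate = mu * efficiency = 9.6 * 0.94 = 9.02 per hour

9.02 per hour


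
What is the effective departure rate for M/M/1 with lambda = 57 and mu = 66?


For a stable queue (lambda < mu), throughput = lambda = 57 per hour

57 per hour


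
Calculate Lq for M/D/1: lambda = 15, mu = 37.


M/D/1: Lq = rho^2 / (2*(1-rho)) where rho = 15/37; Lq = 0.14

0.14


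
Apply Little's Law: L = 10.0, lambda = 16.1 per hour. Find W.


W = L / lambda = 10.0 / 16.1 = 0.6211 hours

0.6211 hours


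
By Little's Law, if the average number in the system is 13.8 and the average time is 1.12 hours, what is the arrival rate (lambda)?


lambda = L / W = 13.8 / 1.12 = 12.32 per hour

12.32 per hour


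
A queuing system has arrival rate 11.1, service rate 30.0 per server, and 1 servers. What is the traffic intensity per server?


rho = lambda / (c * mu) = 11.1 / (1 * 30.0) = 0.37

0.37


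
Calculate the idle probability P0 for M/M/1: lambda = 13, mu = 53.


P0 = 1 - rho = 1 - 13/53 = 0.7547

0.7547


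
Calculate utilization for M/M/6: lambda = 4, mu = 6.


rho = lambda/(c*mu) = 4/(6*6) = 0.1111

0.1111


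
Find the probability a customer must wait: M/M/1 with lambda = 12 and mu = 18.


P(wait) = rho = lambda/mu = 12/18 = 0.6667

0.6667


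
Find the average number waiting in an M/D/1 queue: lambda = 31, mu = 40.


M/D/1: Lq = rho^2 / (2*(1-rho)) where rho = 31/40; Lq = 1.33

1.33


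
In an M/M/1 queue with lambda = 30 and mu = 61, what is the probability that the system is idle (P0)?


P0 = 1 - rho = 1 - 30/61 = 0.5082

0.5082


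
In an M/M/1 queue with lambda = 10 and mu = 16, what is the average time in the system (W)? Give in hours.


W = 1/(mu - lambda) = 1/(16 - 10) = 0.1667 hours

0.1667 hours


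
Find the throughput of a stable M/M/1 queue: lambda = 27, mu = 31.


For a stable queue (lambda < mu), throughput = lambda = 27 per hour

27 per hour


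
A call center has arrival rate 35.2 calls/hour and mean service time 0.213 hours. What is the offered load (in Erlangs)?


Offered load a = lambda * E[S] = 35.2 * 0.213 = 7.5 Erlangs

7.5 Erlangs


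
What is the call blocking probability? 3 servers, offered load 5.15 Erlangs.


B(N,A) = (A^N/N!) / sum(A^k/k!, k=0..N) with N=3, A=5.15 = 0.5398

0.5398


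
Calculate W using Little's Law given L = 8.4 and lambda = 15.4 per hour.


W = L / lambda = 8.4 / 15.4 = 0.5455 hours

0.5455 hours


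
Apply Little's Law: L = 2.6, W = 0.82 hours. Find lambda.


lambda = L / W = 2.6 / 0.82 = 3.17 per hour

3.17 per hour


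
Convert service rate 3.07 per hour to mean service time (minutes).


Mean service time = 60/mu = 60/3.07 = 19.54 minutes

19.54 minutes


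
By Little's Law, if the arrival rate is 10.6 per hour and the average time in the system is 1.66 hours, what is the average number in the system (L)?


L = lambda * W = 10.6 * 1.66 = 17.6

17.6


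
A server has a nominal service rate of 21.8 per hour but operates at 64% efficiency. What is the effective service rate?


Effective rate = mu * efficiency = 21.8 * 0.64 = 13.95 per hour

13.95 per hour


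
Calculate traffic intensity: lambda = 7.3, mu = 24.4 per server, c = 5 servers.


rho = lambda / (c * mu) = 7.3 / (5 * 24.4) = 0.0598

0.0598


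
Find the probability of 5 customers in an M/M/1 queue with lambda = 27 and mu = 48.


rho = 27/48; P(n) = (1-rho)*rho^n = (1-27/48)*(27/48)^5 = 0.0246

0.0246


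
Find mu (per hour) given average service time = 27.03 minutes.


mu = 60 / avg_service_time = 60 / 27.03 = 2.22 per hour

2.22 per hour


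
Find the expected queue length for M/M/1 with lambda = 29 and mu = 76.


rho = 29/76; Lq = rho^2/(1-rho) = 0.24

0.24


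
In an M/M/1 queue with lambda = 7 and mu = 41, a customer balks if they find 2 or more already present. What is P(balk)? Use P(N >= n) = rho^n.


P(N >= 2) = rho^2 = (7/41)^2 = 0.0291

0.0291


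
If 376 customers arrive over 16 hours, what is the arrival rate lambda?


lambda = total arrivals / time = 376 / 16 = 23.5 per hour

23.5 per hour


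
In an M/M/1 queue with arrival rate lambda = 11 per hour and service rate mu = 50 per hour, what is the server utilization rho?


rho = lambda/mu = 11/50 = 0.22

0.22


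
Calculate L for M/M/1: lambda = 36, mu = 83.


rho = 36/83; L = rho/(1-rho) = 0.77

0.77


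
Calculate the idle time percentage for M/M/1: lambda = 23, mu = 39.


Idle fraction = (1 - rho) * 100 = (1 - 23/39) * 100 = 41.0%

41.0%


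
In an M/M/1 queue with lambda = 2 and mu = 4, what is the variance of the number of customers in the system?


rho = 2/4; Var(N) = rho/(1-rho)^2 = 2.0

2.0


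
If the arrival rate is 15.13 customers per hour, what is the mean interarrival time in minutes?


Mean interarrival time = 60/lambda = 60/15.13 = 3.97 minutes

3.97 minutes


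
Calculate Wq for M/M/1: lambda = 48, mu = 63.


rho = 48/63; Wq = rho/(mu - lambda) = 0.0508 hours

0.0508 hours


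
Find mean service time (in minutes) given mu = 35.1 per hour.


Mean service time = 60/mu = 60/35.1 = 1.71 minutes

1.71 minutes


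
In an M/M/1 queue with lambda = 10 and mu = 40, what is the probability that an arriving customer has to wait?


P(wait) = rho = lambda/mu = 10/40 = 0.25

0.25


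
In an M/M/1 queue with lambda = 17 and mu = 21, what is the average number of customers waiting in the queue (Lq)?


rho = 17/21; Lq = rho^2/(1-rho) = 3.44

3.44


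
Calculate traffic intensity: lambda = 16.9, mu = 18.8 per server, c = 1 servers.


rho = lambda / (c * mu) = 16.9 / (1 * 18.8) = 0.8989

0.8989


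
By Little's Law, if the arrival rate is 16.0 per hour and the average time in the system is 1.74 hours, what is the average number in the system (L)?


L = lambda * W = 16.0 * 1.74 = 27.84

27.84


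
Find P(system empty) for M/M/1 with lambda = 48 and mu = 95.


P0 = 1 - rho = 1 - 48/95 = 0.4947

0.4947


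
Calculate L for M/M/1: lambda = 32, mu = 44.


rho = 32/44; L = rho/(1-rho) = 2.67

2.67


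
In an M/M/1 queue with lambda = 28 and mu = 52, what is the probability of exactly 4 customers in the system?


rho = 28/52; P(n) = (1-rho)*rho^n = (1-28/52)*(28/52)^4 = 0.0388

0.0388


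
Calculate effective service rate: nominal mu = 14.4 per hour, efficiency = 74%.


Effective rate = mu * efficiency = 14.4 * 0.74 = 10.66 per hour

10.66 per hour


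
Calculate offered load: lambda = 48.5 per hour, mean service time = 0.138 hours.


Offered load a = lambda * E[S] = 48.5 * 0.138 = 6.69 Erlangs

6.69 Erlangs


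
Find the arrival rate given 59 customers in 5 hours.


lambda = total arrivals / time = 59 / 5 = 11.8 per hour

11.8 per hour


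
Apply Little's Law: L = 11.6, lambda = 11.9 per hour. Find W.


W = L / lambda = 11.6 / 11.9 = 0.9748 hours

0.9748 hours


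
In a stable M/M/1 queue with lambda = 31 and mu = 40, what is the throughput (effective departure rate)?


For a stable queue (lambda < mu), throughput = lambda = 31 per hour

31 per hour


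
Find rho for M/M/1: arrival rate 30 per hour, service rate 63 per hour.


rho = lambda/mu = 30/63 = 0.4762

0.4762


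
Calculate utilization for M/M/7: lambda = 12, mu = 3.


rho = lambda/(c*mu) = 12/(7*3) = 0.5714

0.5714


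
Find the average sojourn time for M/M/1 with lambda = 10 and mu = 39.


W = 1/(mu - lambda) = 1/(39 - 10) = 0.0345 hours

0.0345 hours


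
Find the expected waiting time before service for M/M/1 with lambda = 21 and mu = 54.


rho = 21/54; Wq = rho/(mu - lambda) = 0.0118 hours

0.0118 hours


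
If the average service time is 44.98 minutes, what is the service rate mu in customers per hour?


mu = 60 / avg_service_time = 60 / 44.98 = 1.33 per hour

1.33 per hour


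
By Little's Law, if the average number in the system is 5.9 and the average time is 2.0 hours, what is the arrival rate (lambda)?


lambda = L / W = 5.9 / 2.0 = 2.95 per hour

2.95 per hour


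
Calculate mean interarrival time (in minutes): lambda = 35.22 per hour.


Mean interarrival time = 60/lambda = 60/35.22 = 1.7 minutes

1.7 minutes


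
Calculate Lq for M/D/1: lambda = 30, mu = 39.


M/D/1: Lq = rho^2 / (2*(1-rho)) where rho = 30/39; Lq = 1.28

1.28


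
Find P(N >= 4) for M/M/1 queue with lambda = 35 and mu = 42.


P(N >= 4) = rho^4 = (35/42)^4 = 0.4823

0.4823


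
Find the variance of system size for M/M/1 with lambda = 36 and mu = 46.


rho = 36/46; Var(N) = rho/(1-rho)^2 = 16.56

16.56


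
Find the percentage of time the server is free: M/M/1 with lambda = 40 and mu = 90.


Idle fraction = (1 - rho) * 100 = (1 - 40/90) * 100 = 55.6%

55.6%


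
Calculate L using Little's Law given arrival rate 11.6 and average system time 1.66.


L = lambda * W = 11.6 * 1.66 = 19.26

19.26


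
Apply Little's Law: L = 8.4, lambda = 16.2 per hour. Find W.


W = L / lambda = 8.4 / 16.2 = 0.5185 hours

0.5185 hours


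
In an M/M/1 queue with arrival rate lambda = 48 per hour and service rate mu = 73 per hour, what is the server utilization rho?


rho = lambda/mu = 48/73 = 0.6575

0.6575


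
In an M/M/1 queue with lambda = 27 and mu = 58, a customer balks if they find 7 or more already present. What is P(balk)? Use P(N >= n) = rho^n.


P(N >= 7) = rho^7 = (27/58)^7 = 0.0047

0.0047


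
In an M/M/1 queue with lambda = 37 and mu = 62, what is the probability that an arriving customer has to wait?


P(wait) = rho = lambda/mu = 37/62 = 0.5968

0.5968


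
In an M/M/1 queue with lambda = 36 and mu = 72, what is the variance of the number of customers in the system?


rho = 36/72; Var(N) = rho/(1-rho)^2 = 2.0

2.0


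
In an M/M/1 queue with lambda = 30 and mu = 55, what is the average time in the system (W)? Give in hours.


W = 1/(mu - lambda) = 1/(55 - 30) = 0.04 hours

0.04 hours


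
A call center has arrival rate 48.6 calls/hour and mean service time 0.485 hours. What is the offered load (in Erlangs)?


Offered load a = lambda * E[S] = 48.6 * 0.485 = 23.57 Erlangs

23.57 Erlangs


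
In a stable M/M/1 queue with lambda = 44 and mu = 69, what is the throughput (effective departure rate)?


For a stable queue (lambda < mu), throughput = lambda = 44 per hour

44 per hour


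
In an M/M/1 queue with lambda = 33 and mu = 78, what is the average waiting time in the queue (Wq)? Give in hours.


rho = 33/78; Wq = rho/(mu - lambda) = 0.0094 hours

0.0094 hours


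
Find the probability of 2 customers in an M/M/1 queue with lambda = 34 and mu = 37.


rho = 34/37; P(n) = (1-rho)*rho^n = (1-34/37)*(34/37)^2 = 0.0685

0.0685


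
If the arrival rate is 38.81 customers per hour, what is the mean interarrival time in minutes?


Mean interarrival time = 60/lambda = 60/38.81 = 1.55 minutes

1.55 minutes


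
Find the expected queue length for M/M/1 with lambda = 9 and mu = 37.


rho = 9/37; Lq = rho^2/(1-rho) = 0.08

0.08


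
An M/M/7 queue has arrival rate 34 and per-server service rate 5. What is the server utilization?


rho = lambda/(c*mu) = 34/(7*5) = 0.9714

0.9714


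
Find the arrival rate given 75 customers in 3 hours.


lambda = total arrivals / time = 75 / 3 = 25.0 per hour

25.0 per hour


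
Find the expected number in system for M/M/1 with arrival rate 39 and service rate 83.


rho = 39/83; L = rho/(1-rho) = 0.89

0.89


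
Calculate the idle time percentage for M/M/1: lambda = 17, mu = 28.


Idle fraction = (1 - rho) * 100 = (1 - 17/28) * 100 = 39.3%

39.3%


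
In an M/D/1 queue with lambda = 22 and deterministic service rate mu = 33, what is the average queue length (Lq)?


M/D/1: Lq = rho^2 / (2*(1-rho)) where rho = 22/33; Lq = 0.67

0.67


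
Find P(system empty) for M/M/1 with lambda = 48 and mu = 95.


P0 = 1 - rho = 1 - 48/95 = 0.4947

0.4947


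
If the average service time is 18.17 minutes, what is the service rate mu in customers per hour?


mu = 60 / avg_service_time = 60 / 18.17 = 3.3 per hour

3.3 per hour


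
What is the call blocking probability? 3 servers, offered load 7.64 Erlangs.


B(N,A) = (A^N/N!) / sum(A^k/k!, k=0..N) with N=3, A=7.64 = 0.6627

0.6627


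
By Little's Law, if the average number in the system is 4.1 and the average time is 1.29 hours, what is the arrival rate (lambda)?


lambda = L / W = 4.1 / 1.29 = 3.18 per hour

3.18 per hour


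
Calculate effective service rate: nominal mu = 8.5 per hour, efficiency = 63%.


Effective rate = mu * efficiency = 8.5 * 0.63 = 5.36 per hour

5.36 per hour


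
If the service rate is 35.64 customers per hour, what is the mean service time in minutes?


Mean service time = 60/mu = 60/35.64 = 1.68 minutes

1.68 minutes


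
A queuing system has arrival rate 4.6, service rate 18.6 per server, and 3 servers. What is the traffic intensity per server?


rho = lambda / (c * mu) = 4.6 / (3 * 18.6) = 0.0824

0.0824


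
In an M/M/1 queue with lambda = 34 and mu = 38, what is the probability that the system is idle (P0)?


P0 = 1 - rho = 1 - 34/38 = 0.1053

0.1053


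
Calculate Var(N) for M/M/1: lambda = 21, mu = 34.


rho = 21/34; Var(N) = rho/(1-rho)^2 = 4.22

4.22


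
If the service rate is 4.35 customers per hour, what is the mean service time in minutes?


Mean service time = 60/mu = 60/4.35 = 13.79 minutes

13.79 minutes


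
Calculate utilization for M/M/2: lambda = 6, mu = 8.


rho = lambda/(c*mu) = 6/(2*8) = 0.375

0.375


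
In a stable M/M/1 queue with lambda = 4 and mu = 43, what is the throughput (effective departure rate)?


For a stable queue (lambda < mu), throughput = lambda = 4 per hour

4 per hour


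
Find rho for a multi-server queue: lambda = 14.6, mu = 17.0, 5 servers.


rho = lambda / (c * mu) = 14.6 / (5 * 17.0) = 0.1718

0.1718


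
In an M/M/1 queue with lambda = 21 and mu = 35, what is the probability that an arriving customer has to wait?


P(wait) = rho = lambda/mu = 21/35 = 0.6

0.6


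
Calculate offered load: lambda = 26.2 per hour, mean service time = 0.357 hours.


Offered load a = lambda * E[S] = 26.2 * 0.357 = 9.35 Erlangs

9.35 Erlangs


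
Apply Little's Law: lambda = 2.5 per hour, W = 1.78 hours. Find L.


L = lambda * W = 2.5 * 1.78 = 4.45

4.45


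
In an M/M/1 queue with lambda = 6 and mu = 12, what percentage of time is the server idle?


Idle fraction = (1 - rho) * 100 = (1 - 6/12) * 100 = 50.0%

50.0%


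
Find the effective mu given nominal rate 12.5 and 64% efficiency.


Effective rate = mu * efficiency = 12.5 * 0.64 = 8.0 per hour

8.0 per hour


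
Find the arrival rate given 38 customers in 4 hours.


lambda = total arrivals / time = 38 / 4 = 9.5 per hour

9.5 per hour


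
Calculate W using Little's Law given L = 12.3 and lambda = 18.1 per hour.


W = L / lambda = 12.3 / 18.1 = 0.6796 hours

0.6796 hours


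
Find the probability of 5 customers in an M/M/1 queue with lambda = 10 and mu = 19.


rho = 10/19; P(n) = (1-rho)*rho^n = (1-10/19)*(10/19)^5 = 0.0191

0.0191


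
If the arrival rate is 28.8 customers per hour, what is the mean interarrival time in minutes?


Mean interarrival time = 60/lambda = 60/28.8 = 2.08 minutes

2.08 minutes


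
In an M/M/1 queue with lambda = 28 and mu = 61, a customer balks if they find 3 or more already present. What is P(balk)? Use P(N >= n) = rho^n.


P(N >= 3) = rho^3 = (28/61)^3 = 0.0967

0.0967


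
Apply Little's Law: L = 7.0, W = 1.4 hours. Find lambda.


lambda = L / W = 7.0 / 1.4 = 5.0 per hour

5.0 per hour


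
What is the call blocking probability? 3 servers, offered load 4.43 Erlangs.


B(N,A) = (A^N/N!) / sum(A^k/k!, k=0..N) with N=3, A=4.43 = 0.4873

0.4873


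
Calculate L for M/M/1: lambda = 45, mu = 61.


rho = 45/61; L = rho/(1-rho) = 2.81

2.81


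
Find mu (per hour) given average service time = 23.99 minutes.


mu = 60 / avg_service_time = 60 / 23.99 = 2.5 per hour

2.5 per hour


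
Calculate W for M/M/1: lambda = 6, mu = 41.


W = 1/(mu - lambda) = 1/(41 - 6) = 0.0286 hours

0.0286 hours


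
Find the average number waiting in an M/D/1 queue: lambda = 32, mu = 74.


M/D/1: Lq = rho^2 / (2*(1-rho)) where rho = 32/74; Lq = 0.16

0.16


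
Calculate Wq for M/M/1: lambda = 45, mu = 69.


rho = 45/69; Wq = rho/(mu - lambda) = 0.0272 hours

0.0272 hours


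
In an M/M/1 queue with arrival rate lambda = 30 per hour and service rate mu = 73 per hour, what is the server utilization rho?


rho = lambda/mu = 30/73 = 0.411

0.411


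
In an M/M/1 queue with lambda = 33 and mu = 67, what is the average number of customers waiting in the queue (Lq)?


rho = 33/67; Lq = rho^2/(1-rho) = 0.48

0.48


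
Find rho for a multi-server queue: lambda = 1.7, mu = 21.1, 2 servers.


rho = lambda / (c * mu) = 1.7 / (2 * 21.1) = 0.0403

0.0403


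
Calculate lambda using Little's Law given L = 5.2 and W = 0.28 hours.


lambda = L / W = 5.2 / 0.28 = 18.57 per hour

18.57 per hour


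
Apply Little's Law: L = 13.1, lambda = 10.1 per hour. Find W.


W = L / lambda = 13.1 / 10.1 = 1.297 hours

1.297 hours


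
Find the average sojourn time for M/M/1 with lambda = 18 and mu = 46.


W = 1/(mu - lambda) = 1/(46 - 18) = 0.0357 hours

0.0357 hours


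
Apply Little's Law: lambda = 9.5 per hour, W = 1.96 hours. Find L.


L = lambda * W = 9.5 * 1.96 = 18.62

18.62


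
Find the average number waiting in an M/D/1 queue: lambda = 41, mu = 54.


M/D/1: Lq = rho^2 / (2*(1-rho)) where rho = 41/54; Lq = 1.2

1.2


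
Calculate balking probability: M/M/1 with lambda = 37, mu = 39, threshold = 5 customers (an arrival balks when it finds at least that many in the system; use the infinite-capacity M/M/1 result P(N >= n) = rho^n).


P(N >= 5) = rho^5 = (37/39)^5 = 0.7686

0.7686


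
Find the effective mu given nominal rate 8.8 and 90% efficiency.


Effective rate = mu * efficiency = 8.8 * 0.9 = 7.92 per hour

7.92 per hour


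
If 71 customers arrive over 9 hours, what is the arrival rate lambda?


lambda = total arrivals / time = 71 / 9 = 7.89 per hour

7.89 per hour


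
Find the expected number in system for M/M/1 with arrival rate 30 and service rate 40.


rho = 30/40; L = rho/(1-rho) = 3.0

3.0


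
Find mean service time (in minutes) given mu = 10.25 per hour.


Mean service time = 60/mu = 60/10.25 = 5.85 minutes

5.85 minutes


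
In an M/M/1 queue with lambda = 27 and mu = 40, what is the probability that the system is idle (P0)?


P0 = 1 - rho = 1 - 27/40 = 0.325

0.325


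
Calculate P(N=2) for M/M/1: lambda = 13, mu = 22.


rho = 13/22; P(n) = (1-rho)*rho^n = (1-13/22)*(13/22)^2 = 0.1428

0.1428


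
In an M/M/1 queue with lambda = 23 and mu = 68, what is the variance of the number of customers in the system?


rho = 23/68; Var(N) = rho/(1-rho)^2 = 0.77

0.77


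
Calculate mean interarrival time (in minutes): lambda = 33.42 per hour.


Mean interarrival time = 60/lambda = 60/33.42 = 1.8 minutes

1.8 minutes


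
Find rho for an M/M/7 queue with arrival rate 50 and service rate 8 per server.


rho = lambda/(c*mu) = 50/(7*8) = 0.8929

0.8929


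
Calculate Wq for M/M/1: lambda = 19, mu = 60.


rho = 19/60; Wq = rho/(mu - lambda) = 0.0077 hours

0.0077 hours


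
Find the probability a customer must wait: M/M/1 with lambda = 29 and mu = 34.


P(wait) = rho = lambda/mu = 29/34 = 0.8529

0.8529


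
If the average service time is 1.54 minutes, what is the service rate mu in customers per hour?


mu = 60 / avg_service_time = 60 / 1.54 = 38.96 per hour

38.96 per hour


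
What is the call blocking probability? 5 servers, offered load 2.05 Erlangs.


B(N,A) = (A^N/N!) / sum(A^k/k!, k=0..N) with N=5, A=2.05 = 0.0396

0.0396


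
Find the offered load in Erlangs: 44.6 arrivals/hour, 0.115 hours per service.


Offered load a = lambda * E[S] = 44.6 * 0.115 = 5.13 Erlangs

5.13 Erlangs


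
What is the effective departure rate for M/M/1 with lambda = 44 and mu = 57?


For a stable queue (lambda < mu), throughput = lambda = 44 per hour

44 per hour


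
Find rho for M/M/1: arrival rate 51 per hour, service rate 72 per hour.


rho = lambda/mu = 51/72 = 0.7083

0.7083


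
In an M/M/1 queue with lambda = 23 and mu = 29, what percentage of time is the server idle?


Idle fraction = (1 - rho) * 100 = (1 - 23/29) * 100 = 20.7%

20.7%


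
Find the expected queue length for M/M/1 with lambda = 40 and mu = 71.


rho = 40/71; Lq = rho^2/(1-rho) = 0.73

0.73


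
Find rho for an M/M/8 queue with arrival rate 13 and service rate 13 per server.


rho = lambda/(c*mu) = 13/(8*13) = 0.125

0.125


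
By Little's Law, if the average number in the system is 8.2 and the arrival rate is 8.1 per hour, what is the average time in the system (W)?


W = L / lambda = 8.2 / 8.1 = 1.0123 hours

1.0123 hours


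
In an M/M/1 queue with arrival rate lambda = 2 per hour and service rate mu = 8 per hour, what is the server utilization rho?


rho = lambda/mu = 2/8 = 0.25

0.25


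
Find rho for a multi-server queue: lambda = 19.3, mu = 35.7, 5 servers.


rho = lambda / (c * mu) = 19.3 / (5 * 35.7) = 0.1081

0.1081


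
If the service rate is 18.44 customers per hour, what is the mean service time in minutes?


Mean service time = 60/mu = 60/18.44 = 3.25 minutes

3.25 minutes


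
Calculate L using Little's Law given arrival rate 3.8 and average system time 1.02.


L = lambda * W = 3.8 * 1.02 = 3.88

3.88


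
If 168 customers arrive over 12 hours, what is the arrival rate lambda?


lambda = total arrivals / time = 168 / 12 = 14.0 per hour

14.0 per hour


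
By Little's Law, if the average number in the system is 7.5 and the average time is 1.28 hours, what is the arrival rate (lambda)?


lambda = L / W = 7.5 / 1.28 = 5.86 per hour

5.86 per hour


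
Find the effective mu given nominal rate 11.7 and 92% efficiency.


Effective rate = mu * efficiency = 11.7 * 0.92 = 10.76 per hour

10.76 per hour


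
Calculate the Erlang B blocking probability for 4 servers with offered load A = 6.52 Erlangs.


B(N,A) = (A^N/N!) / sum(A^k/k!, k=0..N) with N=4, A=6.52 = 0.5011

0.5011


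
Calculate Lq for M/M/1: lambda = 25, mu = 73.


rho = 25/73; Lq = rho^2/(1-rho) = 0.18

0.18


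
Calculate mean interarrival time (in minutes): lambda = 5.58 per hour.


Mean interarrival time = 60/lambda = 60/5.58 = 10.75 minutes

10.75 minutes


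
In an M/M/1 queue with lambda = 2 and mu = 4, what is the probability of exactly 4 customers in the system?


rho = 2/4; P(n) = (1-rho)*rho^n = (1-2/4)*(2/4)^4 = 0.0313

0.0313


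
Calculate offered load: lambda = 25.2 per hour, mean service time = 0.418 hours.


Offered load a = lambda * E[S] = 25.2 * 0.418 = 10.53 Erlangs

10.53 Erlangs


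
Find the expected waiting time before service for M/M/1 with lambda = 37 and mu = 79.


rho = 37/79; Wq = rho/(mu - lambda) = 0.0112 hours

0.0112 hours


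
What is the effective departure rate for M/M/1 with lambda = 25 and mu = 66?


For a stable queue (lambda < mu), throughput = lambda = 25 per hour

25 per hour


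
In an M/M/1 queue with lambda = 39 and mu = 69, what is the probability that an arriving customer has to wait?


P(wait) = rho = lambda/mu = 39/69 = 0.5652

0.5652


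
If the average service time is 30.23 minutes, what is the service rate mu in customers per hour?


mu = 60 / avg_service_time = 60 / 30.23 = 1.98 per hour

1.98 per hour


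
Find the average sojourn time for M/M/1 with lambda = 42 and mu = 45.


W = 1/(mu - lambda) = 1/(45 - 42) = 0.3333 hours

0.3333 hours


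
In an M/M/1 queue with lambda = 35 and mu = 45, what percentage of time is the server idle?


Idle fraction = (1 - rho) * 100 = (1 - 35/45) * 100 = 22.2%

22.2%


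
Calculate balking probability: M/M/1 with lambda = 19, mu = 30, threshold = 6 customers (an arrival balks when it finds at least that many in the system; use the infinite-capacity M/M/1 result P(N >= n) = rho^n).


P(N >= 6) = rho^6 = (19/30)^6 = 0.0645

0.0645


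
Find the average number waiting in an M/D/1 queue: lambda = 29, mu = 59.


M/D/1: Lq = rho^2 / (2*(1-rho)) where rho = 29/59; Lq = 0.24

0.24


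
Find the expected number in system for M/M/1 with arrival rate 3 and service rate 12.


rho = 3/12; L = rho/(1-rho) = 0.33

0.33


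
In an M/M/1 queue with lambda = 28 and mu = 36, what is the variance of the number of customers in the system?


rho = 28/36; Var(N) = rho/(1-rho)^2 = 15.75

15.75


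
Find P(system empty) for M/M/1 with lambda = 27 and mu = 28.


P0 = 1 - rho = 1 - 27/28 = 0.0357

0.0357


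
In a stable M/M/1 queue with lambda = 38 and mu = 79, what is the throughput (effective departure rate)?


For a stable queue (lambda < mu), throughput = lambda = 38 per hour

38 per hour


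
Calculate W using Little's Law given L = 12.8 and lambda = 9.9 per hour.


W = L / lambda = 12.8 / 9.9 = 1.2929 hours

1.2929 hours


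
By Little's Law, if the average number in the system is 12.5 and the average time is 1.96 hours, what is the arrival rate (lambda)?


lambda = L / W = 12.5 / 1.96 = 6.38 per hour

6.38 per hour


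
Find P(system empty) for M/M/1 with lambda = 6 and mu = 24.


P0 = 1 - rho = 1 - 6/24 = 0.75

0.75


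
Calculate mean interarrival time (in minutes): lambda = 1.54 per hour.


Mean interarrival time = 60/lambda = 60/1.54 = 38.96 minutes

38.96 minutes


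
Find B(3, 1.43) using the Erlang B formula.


B(N,A) = (A^N/N!) / sum(A^k/k!, k=0..N) with N=3, A=1.43 = 0.1237

0.1237


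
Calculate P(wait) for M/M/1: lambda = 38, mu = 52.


P(wait) = rho = lambda/mu = 38/52 = 0.7308

0.7308


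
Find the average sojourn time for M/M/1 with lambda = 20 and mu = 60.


W = 1/(mu - lambda) = 1/(60 - 20) = 0.025 hours

0.025 hours


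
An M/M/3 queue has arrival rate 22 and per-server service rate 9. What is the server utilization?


rho = lambda/(c*mu) = 22/(3*9) = 0.8148

0.8148


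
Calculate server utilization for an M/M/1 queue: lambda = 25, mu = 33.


rho = lambda/mu = 25/33 = 0.7576

0.7576


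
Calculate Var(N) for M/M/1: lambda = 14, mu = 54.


rho = 14/54; Var(N) = rho/(1-rho)^2 = 0.47

0.47


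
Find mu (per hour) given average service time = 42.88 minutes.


mu = 60 / avg_service_time = 60 / 42.88 = 1.4 per hour

1.4 per hour


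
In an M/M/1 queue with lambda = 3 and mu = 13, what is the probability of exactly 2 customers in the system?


rho = 3/13; P(n) = (1-rho)*rho^n = (1-3/13)*(3/13)^2 = 0.041

0.041


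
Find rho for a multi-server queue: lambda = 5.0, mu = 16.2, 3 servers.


rho = lambda / (c * mu) = 5.0 / (3 * 16.2) = 0.1029

0.1029


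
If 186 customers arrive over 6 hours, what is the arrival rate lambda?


lambda = total arrivals / time = 186 / 6 = 31.0 per hour

31.0 per hour


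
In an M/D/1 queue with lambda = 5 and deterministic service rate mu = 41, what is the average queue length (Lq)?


M/D/1: Lq = rho^2 / (2*(1-rho)) where rho = 5/41; Lq = 0.01

0.01


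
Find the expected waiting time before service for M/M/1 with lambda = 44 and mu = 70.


rho = 44/70; Wq = rho/(mu - lambda) = 0.0242 hours

0.0242 hours


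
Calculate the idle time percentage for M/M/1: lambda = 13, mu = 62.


Idle fraction = (1 - rho) * 100 = (1 - 13/62) * 100 = 79.0%

79.0%


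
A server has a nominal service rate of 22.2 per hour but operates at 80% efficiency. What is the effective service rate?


Effective rate = mu * efficiency = 22.2 * 0.8 = 17.76 per hour

17.76 per hour


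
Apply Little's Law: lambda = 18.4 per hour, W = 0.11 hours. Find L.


L = lambda * W = 18.4 * 0.11 = 2.02

2.02


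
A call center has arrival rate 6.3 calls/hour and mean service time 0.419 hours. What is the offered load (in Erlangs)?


Offered load a = lambda * E[S] = 6.3 * 0.419 = 2.64 Erlangs

2.64 Erlangs


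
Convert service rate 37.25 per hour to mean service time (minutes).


Mean service time = 60/mu = 60/37.25 = 1.61 minutes

1.61 minutes


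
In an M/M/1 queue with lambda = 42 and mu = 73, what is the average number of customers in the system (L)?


rho = 42/73; L = rho/(1-rho) = 1.35

1.35


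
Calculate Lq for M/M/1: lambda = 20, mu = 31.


rho = 20/31; Lq = rho^2/(1-rho) = 1.17

1.17


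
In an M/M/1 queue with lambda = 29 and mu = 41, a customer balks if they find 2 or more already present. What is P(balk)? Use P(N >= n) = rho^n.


P(N >= 2) = rho^2 = (29/41)^2 = 0.5003

0.5003


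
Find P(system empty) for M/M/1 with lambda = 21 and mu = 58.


P0 = 1 - rho = 1 - 21/58 = 0.6379

0.6379


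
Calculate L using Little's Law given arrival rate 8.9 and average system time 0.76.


L = lambda * W = 8.9 * 0.76 = 6.76

6.76


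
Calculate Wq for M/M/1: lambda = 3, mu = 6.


rho = 3/6; Wq = rho/(mu - lambda) = 0.1667 hours

0.1667 hours


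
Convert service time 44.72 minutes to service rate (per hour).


mu = 60 / avg_service_time = 60 / 44.72 = 1.34 per hour

1.34 per hour


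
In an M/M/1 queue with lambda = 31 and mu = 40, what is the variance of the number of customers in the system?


rho = 31/40; Var(N) = rho/(1-rho)^2 = 15.31

15.31


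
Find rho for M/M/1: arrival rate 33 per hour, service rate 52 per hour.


rho = lambda/mu = 33/52 = 0.6346

0.6346


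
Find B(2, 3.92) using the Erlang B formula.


B(N,A) = (A^N/N!) / sum(A^k/k!, k=0..N) with N=2, A=3.92 = 0.6096

0.6096


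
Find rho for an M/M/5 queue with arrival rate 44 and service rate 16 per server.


rho = lambda/(c*mu) = 44/(5*16) = 0.55

0.55


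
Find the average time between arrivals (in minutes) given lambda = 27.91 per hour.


Mean interarrival time = 60/lambda = 60/27.91 = 2.15 minutes

2.15 minutes


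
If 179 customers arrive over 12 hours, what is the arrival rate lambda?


lambda = total arrivals / time = 179 / 12 = 14.92 per hour

14.92 per hour


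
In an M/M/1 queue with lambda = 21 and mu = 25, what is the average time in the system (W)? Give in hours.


W = 1/(mu - lambda) = 1/(25 - 21) = 0.25 hours

0.25 hours


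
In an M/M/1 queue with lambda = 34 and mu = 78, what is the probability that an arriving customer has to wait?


P(wait) = rho = lambda/mu = 34/78 = 0.4359

0.4359


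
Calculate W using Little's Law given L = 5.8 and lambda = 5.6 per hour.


W = L / lambda = 5.8 / 5.6 = 1.0357 hours

1.0357 hours


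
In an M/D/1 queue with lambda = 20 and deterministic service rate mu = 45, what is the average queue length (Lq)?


M/D/1: Lq = rho^2 / (2*(1-rho)) where rho = 20/45; Lq = 0.18

0.18


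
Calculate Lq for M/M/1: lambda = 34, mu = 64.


rho = 34/64; Lq = rho^2/(1-rho) = 0.6

0.6


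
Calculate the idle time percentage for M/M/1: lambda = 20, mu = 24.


Idle fraction = (1 - rho) * 100 = (1 - 20/24) * 100 = 16.7%

16.7%


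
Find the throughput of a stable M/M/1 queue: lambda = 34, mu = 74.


For a stable queue (lambda < mu), throughput = lambda = 34 per hour

34 per hour


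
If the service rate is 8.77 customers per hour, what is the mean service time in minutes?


Mean service time = 60/mu = 60/8.77 = 6.84 minutes

6.84 minutes


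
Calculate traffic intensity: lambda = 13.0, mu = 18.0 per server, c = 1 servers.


rho = lambda / (c * mu) = 13.0 / (1 * 18.0) = 0.7222

0.7222


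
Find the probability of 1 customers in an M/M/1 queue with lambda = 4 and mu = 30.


rho = 4/30; P(n) = (1-rho)*rho^n = (1-4/30)*(4/30)^1 = 0.1156

0.1156


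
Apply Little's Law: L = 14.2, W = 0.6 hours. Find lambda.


lambda = L / W = 14.2 / 0.6 = 23.67 per hour

23.67 per hour


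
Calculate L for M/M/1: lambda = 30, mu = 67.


rho = 30/67; L = rho/(1-rho) = 0.81

0.81


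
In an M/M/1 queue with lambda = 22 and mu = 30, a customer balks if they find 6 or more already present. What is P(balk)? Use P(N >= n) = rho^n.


P(N >= 6) = rho^6 = (22/30)^6 = 0.1555

0.1555


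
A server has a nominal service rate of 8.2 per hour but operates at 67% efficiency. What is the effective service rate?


Effective rate = mu * efficiency = 8.2 * 0.67 = 5.49 per hour

5.49 per hour


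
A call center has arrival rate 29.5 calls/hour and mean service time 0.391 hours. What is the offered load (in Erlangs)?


Offered load a = lambda * E[S] = 29.5 * 0.391 = 11.53 Erlangs

11.53 Erlangs


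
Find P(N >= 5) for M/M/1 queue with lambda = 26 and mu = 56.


P(N >= 5) = rho^5 = (26/56)^5 = 0.0216

0.0216


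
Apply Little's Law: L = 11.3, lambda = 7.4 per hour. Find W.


W = L / lambda = 11.3 / 7.4 = 1.527 hours

1.527 hours


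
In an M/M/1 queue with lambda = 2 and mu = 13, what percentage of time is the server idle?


Idle fraction = (1 - rho) * 100 = (1 - 2/13) * 100 = 84.6%

84.6%


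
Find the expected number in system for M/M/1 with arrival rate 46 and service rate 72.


rho = 46/72; L = rho/(1-rho) = 1.77

1.77


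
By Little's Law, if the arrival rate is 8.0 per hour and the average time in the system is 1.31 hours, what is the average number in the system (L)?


L = lambda * W = 8.0 * 1.31 = 10.48

10.48


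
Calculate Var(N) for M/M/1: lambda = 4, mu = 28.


rho = 4/28; Var(N) = rho/(1-rho)^2 = 0.19

0.19


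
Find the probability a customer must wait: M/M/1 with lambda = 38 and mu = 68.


P(wait) = rho = lambda/mu = 38/68 = 0.5588

0.5588


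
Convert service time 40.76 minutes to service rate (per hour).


mu = 60 / avg_service_time = 60 / 40.76 = 1.47 per hour

1.47 per hour


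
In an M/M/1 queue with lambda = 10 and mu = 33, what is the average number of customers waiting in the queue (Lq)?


rho = 10/33; Lq = rho^2/(1-rho) = 0.13

0.13


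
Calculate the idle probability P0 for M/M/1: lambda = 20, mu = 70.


P0 = 1 - rho = 1 - 20/70 = 0.7143

0.7143


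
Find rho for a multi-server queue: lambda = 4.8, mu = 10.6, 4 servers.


rho = lambda / (c * mu) = 4.8 / (4 * 10.6) = 0.1132

0.1132


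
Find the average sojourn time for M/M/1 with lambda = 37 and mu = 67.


W = 1/(mu - lambda) = 1/(67 - 37) = 0.0333 hours

0.0333 hours


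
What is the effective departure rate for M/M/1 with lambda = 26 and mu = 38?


For a stable queue (lambda < mu), throughput = lambda = 26 per hour

26 per hour


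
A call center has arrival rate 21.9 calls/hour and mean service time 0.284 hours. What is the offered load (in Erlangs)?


Offered load a = lambda * E[S] = 21.9 * 0.284 = 6.22 Erlangs

6.22 Erlangs


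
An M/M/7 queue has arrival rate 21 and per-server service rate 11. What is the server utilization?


rho = lambda/(c*mu) = 21/(7*11) = 0.2727

0.2727


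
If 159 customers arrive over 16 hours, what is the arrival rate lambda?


lambda = total arrivals / time = 159 / 16 = 9.94 per hour

9.94 per hour


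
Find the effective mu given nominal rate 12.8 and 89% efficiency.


Effective rate = mu * efficiency = 12.8 * 0.89 = 11.39 per hour

11.39 per hour


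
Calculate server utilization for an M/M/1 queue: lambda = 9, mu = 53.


rho = lambda/mu = 9/53 = 0.1698

0.1698


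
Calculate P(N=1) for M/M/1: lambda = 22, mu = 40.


rho = 22/40; P(n) = (1-rho)*rho^n = (1-22/40)*(22/40)^1 = 0.2475

0.2475


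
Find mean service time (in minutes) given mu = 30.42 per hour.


Mean service time = 60/mu = 60/30.42 = 1.97 minutes

1.97 minutes


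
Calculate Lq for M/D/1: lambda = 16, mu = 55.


M/D/1: Lq = rho^2 / (2*(1-rho)) where rho = 16/55; Lq = 0.06

0.06


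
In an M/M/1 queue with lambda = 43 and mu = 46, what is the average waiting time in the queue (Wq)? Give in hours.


rho = 43/46; Wq = rho/(mu - lambda) = 0.3116 hours

0.3116 hours


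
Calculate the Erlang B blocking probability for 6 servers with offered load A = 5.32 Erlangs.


B(N,A) = (A^N/N!) / sum(A^k/k!, k=0..N) with N=6, A=5.32 = 0.2158

0.2158


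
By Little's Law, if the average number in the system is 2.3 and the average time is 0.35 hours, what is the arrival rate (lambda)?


lambda = L / W = 2.3 / 0.35 = 6.57 per hour

6.57 per hour


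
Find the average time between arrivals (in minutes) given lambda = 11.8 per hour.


Mean interarrival time = 60/lambda = 60/11.8 = 5.08 minutes

5.08 minutes


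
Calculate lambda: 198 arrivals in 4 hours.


lambda = total arrivals / time = 198 / 4 = 49.5 per hour

49.5 per hour


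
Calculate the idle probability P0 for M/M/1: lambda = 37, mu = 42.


P0 = 1 - rho = 1 - 37/42 = 0.119

0.119


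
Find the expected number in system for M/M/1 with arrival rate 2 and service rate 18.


rho = 2/18; L = rho/(1-rho) = 0.13

0.13


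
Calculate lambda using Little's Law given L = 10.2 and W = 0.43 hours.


lambda = L / W = 10.2 / 0.43 = 23.72 per hour

23.72 per hour


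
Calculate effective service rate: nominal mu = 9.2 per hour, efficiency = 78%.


Effective rate = mu * efficiency = 9.2 * 0.78 = 7.18 per hour

7.18 per hour


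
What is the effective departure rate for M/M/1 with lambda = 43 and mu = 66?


For a stable queue (lambda < mu), throughput = lambda = 43 per hour

43 per hour


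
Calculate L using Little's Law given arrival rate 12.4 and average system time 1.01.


L = lambda * W = 12.4 * 1.01 = 12.52

12.52


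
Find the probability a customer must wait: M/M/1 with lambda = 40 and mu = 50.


P(wait) = rho = lambda/mu = 40/50 = 0.8

0.8


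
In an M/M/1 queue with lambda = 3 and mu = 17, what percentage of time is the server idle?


Idle fraction = (1 - rho) * 100 = (1 - 3/17) * 100 = 82.4%

82.4%


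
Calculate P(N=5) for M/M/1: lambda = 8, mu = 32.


rho = 8/32; P(n) = (1-rho)*rho^n = (1-8/32)*(8/32)^5 = 0.0007

0.0007


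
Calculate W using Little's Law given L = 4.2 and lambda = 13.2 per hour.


W = L / lambda = 4.2 / 13.2 = 0.3182 hours

0.3182 hours


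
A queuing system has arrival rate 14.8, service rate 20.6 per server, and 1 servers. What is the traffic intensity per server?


rho = lambda / (c * mu) = 14.8 / (1 * 20.6) = 0.7184

0.7184


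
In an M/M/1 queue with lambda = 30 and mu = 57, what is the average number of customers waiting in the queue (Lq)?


rho = 30/57; Lq = rho^2/(1-rho) = 0.58

0.58
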